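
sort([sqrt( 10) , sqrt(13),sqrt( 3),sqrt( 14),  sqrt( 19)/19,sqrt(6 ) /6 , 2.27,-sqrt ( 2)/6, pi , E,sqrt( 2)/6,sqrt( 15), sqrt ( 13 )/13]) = [ - sqrt(  2)/6, sqrt( 19)/19,sqrt(2 )/6, sqrt(13)/13, sqrt( 6 )/6, sqrt( 3 ),2.27,E,pi,sqrt(10 ),sqrt( 13),sqrt (14) , sqrt(  15) ]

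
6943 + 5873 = 12816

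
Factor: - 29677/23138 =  - 59/46 = -  2^( - 1 )*23^ (  -  1)*59^1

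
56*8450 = 473200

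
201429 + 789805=991234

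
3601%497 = 122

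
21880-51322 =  - 29442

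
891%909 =891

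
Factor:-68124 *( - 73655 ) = 2^2*3^1*5^1 * 7^1*811^1*14731^1=   5017673220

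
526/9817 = 526/9817= 0.05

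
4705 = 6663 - 1958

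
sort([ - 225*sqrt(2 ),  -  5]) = [ - 225*sqrt( 2),-5]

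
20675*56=1157800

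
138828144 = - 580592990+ 719421134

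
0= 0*868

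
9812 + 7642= 17454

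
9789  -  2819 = 6970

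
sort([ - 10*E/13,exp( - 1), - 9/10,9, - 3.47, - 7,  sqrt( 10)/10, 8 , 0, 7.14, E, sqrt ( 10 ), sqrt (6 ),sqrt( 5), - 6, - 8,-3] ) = [ - 8, - 7, - 6,- 3.47, - 3 , - 10*E/13, - 9/10,0, sqrt( 10 ) /10, exp( - 1), sqrt(5), sqrt (6 ), E, sqrt(10) , 7.14,8, 9 ]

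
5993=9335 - 3342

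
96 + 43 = 139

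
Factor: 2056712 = 2^3*7^1 * 19^1*1933^1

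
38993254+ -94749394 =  - 55756140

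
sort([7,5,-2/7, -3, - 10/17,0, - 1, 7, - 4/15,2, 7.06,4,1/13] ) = [ -3, -1, - 10/17, - 2/7, - 4/15,0,1/13,  2, 4,  5,7, 7,7.06]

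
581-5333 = -4752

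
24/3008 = 3/376 = 0.01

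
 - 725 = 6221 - 6946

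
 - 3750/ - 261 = 14 + 32/87  =  14.37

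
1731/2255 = 1731/2255 = 0.77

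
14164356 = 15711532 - 1547176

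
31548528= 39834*792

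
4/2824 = 1/706 = 0.00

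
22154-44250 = -22096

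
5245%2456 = 333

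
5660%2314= 1032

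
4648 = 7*664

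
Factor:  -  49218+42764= - 6454 = - 2^1*7^1 *461^1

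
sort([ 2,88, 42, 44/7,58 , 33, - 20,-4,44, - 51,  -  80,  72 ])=[ -80, - 51, - 20, - 4, 2, 44/7,  33,42,44, 58,  72,88]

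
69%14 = 13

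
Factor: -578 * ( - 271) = 156638 = 2^1*  17^2*271^1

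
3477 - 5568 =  - 2091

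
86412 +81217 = 167629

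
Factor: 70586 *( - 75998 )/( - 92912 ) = 1341098707/23228 = 2^( - 2)*13^1*29^1*37^1*79^1 * 1217^1 * 5807^( - 1 ) 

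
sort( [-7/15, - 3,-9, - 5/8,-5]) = [ - 9,-5,-3,-5/8,  -  7/15]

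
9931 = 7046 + 2885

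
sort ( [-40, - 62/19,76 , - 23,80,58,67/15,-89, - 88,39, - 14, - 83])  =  [ - 89, - 88, - 83 , - 40, - 23 ,  -  14, -62/19, 67/15,  39, 58,76 , 80 ] 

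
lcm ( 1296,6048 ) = 18144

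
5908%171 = 94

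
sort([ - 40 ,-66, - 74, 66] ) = [ - 74 , - 66, - 40, 66 ]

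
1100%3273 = 1100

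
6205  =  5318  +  887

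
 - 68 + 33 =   -  35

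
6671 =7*953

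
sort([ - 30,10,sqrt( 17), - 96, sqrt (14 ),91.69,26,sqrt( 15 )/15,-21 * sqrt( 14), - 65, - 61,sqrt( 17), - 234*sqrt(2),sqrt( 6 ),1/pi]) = [  -  234*sqrt( 2 ),  -  96, - 21*sqrt(14), - 65, - 61,  -  30 , sqrt (15 )/15,1/pi,sqrt( 6), sqrt( 14 ), sqrt( 17),sqrt( 17 ),10, 26, 91.69 ]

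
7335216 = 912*8043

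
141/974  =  141/974= 0.14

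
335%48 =47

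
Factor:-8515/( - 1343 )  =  5^1*13^1 * 17^( - 1 ) * 79^( - 1)*131^1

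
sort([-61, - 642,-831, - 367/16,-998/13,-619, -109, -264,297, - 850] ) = [- 850,  -  831, - 642,-619,  -  264,-109,  -  998/13 , - 61 , - 367/16, 297]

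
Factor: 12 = 2^2*3^1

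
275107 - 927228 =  - 652121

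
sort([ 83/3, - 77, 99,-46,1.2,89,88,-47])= [ - 77, - 47, - 46 , 1.2,83/3,88,  89,99]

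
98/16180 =49/8090=   0.01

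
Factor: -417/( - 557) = 3^1*139^1*557^( - 1 )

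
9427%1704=907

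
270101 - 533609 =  - 263508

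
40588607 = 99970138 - 59381531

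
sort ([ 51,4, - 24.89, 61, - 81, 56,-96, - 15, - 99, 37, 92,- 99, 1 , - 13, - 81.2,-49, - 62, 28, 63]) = [ - 99, - 99, - 96 , - 81.2, - 81, - 62, - 49, - 24.89, - 15, - 13, 1, 4, 28, 37, 51, 56, 61, 63,  92 ] 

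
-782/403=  - 782/403 = -1.94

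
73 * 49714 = 3629122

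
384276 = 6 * 64046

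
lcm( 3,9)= 9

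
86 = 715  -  629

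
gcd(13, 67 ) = 1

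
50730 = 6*8455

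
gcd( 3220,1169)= 7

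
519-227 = 292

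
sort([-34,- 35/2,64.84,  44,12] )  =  [ - 34,- 35/2,12,44,64.84] 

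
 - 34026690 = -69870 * 487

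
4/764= 1/191  =  0.01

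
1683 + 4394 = 6077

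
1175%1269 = 1175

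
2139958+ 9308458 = 11448416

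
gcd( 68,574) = 2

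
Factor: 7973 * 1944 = 15499512 = 2^3*3^5*7^1*17^1 *67^1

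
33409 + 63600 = 97009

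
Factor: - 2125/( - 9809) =125/577 = 5^3*577^( - 1 ) 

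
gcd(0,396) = 396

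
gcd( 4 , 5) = 1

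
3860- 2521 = 1339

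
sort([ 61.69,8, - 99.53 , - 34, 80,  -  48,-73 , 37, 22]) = [-99.53, - 73, -48, - 34,8,22, 37 , 61.69, 80] 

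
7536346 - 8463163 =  - 926817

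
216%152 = 64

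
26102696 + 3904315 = 30007011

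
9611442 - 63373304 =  - 53761862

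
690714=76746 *9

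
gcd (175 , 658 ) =7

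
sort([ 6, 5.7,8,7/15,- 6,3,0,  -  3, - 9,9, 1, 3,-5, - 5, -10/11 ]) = [ - 9, - 6, - 5, - 5,-3,-10/11, 0,7/15, 1 , 3, 3,5.7 , 6,8,9 ] 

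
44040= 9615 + 34425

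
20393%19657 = 736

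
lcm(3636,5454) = 10908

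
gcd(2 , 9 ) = 1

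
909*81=73629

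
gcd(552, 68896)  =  8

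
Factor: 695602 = 2^1*347801^1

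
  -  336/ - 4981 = 336/4981 = 0.07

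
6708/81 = 82 + 22/27 = 82.81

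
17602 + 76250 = 93852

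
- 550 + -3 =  - 553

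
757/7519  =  757/7519 = 0.10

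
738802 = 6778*109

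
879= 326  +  553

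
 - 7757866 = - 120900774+113142908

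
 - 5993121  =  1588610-7581731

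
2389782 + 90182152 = 92571934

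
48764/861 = 56 + 548/861 = 56.64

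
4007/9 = 4007/9  =  445.22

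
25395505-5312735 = 20082770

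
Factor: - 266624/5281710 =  - 2^6*3^( - 1 )*5^( - 1)*7^( -2 )*2083^1*3593^( - 1) = - 133312/2640855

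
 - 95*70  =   - 6650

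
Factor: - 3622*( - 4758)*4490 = 2^3*3^1 * 5^1 * 13^1 * 61^1*449^1*1811^1 =77378307240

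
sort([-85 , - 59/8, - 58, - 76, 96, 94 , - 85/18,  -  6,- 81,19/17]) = [ - 85,  -  81,-76,-58, - 59/8,-6, - 85/18, 19/17 , 94,96 ] 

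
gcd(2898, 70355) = 1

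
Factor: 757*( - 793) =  - 600301 = - 13^1*61^1*757^1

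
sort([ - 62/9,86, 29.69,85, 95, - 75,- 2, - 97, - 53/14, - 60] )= [ - 97,-75,  -  60,-62/9,- 53/14, - 2,29.69, 85,86,95] 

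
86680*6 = 520080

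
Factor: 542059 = 7^1*211^1*367^1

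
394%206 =188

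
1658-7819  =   - 6161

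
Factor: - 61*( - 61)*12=44652 = 2^2*3^1*61^2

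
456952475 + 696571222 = 1153523697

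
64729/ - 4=-16183 + 3/4 = -16182.25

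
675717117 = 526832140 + 148884977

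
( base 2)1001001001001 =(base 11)3576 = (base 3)20102101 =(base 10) 4681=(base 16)1249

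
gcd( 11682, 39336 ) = 66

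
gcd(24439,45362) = 1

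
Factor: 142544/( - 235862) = - 472/781= -2^3* 11^( - 1)*59^1*71^(  -  1) 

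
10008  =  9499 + 509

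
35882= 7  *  5126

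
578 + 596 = 1174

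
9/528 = 3/176 = 0.02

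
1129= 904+225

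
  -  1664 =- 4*416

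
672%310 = 52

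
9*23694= 213246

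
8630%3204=2222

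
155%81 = 74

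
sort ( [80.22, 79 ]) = [79,80.22] 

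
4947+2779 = 7726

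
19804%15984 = 3820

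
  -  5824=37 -5861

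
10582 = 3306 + 7276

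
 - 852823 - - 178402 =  -674421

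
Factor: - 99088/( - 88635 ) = 2^4*3^( - 1)*5^( - 1)*11^1*19^( - 1)*311^( - 1)*563^1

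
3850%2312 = 1538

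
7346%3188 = 970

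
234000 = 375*624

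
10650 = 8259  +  2391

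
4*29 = 116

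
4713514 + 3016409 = 7729923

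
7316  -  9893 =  - 2577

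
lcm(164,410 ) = 820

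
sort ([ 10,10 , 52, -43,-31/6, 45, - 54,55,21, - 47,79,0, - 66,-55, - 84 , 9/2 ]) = [-84, - 66,-55,-54, - 47, - 43, - 31/6 , 0,9/2,10,  10 , 21,45 , 52,55 , 79 ] 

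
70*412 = 28840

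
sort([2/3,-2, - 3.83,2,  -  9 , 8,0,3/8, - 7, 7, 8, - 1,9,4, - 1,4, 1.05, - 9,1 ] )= [ - 9, - 9, - 7, - 3.83, - 2, - 1, - 1, 0,3/8, 2/3,1,1.05, 2,4,4,7,  8,8,  9]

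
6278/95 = 66 + 8/95 = 66.08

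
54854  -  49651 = 5203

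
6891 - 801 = 6090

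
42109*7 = 294763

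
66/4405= 66/4405 = 0.01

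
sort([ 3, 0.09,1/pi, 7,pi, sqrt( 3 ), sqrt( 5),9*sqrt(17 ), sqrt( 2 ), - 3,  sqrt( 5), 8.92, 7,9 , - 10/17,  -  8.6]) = [ - 8.6, - 3  , - 10/17 , 0.09,1/pi,sqrt( 2) , sqrt(3),sqrt( 5 ),sqrt( 5 ),3, pi,7, 7, 8.92,  9,9*sqrt( 17) ]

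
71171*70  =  4981970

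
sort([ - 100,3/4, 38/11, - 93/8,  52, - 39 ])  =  [ - 100, - 39, - 93/8,3/4, 38/11 , 52]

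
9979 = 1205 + 8774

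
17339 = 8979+8360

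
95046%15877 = 15661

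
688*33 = 22704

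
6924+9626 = 16550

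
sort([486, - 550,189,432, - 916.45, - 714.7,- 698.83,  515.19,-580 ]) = [-916.45, -714.7, - 698.83,-580, - 550,189,  432,486, 515.19 ]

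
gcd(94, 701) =1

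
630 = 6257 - 5627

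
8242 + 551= 8793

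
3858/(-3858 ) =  - 1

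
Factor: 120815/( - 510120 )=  - 2^( - 3 )* 3^(-2)*13^( - 1 )*73^1* 109^(-1) * 331^1= - 24163/102024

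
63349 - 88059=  - 24710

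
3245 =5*649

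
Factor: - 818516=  - 2^2*17^1*12037^1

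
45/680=9/136= 0.07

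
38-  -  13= 51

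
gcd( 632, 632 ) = 632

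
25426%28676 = 25426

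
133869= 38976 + 94893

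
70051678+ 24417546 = 94469224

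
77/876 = 77/876=0.09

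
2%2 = 0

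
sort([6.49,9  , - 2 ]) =[  -  2 , 6.49,9 ]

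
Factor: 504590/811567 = 2^1*5^1 * 79^( - 1)*10273^(-1 ) *50459^1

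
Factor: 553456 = 2^4*34591^1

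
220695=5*44139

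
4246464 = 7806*544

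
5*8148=40740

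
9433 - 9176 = 257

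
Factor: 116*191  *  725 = 2^2*5^2*29^2*191^1 = 16063100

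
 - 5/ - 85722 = 5/85722 =0.00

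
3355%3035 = 320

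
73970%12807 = 9935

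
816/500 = 204/125  =  1.63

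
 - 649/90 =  - 649/90 = - 7.21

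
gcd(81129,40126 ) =1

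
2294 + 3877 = 6171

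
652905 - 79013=573892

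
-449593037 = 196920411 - 646513448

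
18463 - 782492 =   -  764029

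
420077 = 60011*7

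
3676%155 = 111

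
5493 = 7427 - 1934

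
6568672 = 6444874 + 123798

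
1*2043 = 2043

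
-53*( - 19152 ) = 1015056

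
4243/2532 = 1 + 1711/2532 = 1.68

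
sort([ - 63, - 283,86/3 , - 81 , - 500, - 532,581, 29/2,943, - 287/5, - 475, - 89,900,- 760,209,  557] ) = [ - 760 ,- 532,-500, - 475, - 283, -89, - 81, - 63,- 287/5,29/2,86/3,209,557,581, 900, 943 ]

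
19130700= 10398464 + 8732236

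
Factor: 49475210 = 2^1 * 5^1 * 4947521^1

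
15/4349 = 15/4349 = 0.00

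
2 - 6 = -4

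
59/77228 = 59/77228 = 0.00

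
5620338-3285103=2335235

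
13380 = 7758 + 5622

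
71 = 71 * 1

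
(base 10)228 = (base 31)7b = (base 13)147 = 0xe4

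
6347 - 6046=301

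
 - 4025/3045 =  - 115/87  =  -1.32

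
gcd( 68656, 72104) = 8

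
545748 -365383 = 180365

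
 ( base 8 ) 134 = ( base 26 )3E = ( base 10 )92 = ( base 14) 68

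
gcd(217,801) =1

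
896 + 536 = 1432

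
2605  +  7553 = 10158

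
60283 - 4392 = 55891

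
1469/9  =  1469/9 = 163.22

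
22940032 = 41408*554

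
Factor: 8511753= 3^1*19^1*59^1*2531^1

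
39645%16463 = 6719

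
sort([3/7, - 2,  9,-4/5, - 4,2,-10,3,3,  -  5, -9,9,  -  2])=[-10, - 9 , - 5, - 4, - 2,-2,  -  4/5,3/7, 2, 3,3, 9, 9]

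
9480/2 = 4740=4740.00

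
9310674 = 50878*183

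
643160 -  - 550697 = 1193857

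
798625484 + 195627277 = 994252761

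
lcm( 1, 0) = 0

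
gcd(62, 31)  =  31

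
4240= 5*848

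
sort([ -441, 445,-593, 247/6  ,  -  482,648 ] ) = [-593, - 482, - 441 , 247/6, 445,  648]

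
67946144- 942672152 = -874726008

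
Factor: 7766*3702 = 28749732 = 2^2*3^1* 11^1*353^1*617^1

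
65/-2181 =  - 65/2181 = - 0.03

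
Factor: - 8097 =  - 3^1*2699^1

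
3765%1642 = 481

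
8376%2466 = 978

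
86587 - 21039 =65548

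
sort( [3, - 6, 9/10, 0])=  [-6,0,9/10, 3] 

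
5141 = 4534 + 607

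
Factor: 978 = 2^1*3^1*163^1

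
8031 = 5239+2792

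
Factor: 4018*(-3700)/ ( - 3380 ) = 743330/169 = 2^1  *5^1*7^2*13^ ( - 2) * 37^1 *41^1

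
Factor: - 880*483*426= - 181067040 = -2^5*3^2*5^1*7^1*11^1*23^1*71^1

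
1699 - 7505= -5806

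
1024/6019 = 1024/6019= 0.17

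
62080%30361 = 1358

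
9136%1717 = 551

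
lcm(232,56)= 1624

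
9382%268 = 2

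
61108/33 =61108/33 = 1851.76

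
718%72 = 70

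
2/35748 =1/17874= 0.00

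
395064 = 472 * 837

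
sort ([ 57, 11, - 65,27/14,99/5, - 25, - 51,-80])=[ - 80 , - 65,-51, - 25,27/14, 11,99/5, 57]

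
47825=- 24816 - -72641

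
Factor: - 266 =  - 2^1*7^1*19^1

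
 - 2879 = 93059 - 95938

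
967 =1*967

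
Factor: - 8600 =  - 2^3*5^2*43^1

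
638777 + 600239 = 1239016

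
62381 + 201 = 62582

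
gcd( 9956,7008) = 4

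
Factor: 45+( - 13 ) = 32 = 2^5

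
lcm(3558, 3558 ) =3558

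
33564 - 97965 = -64401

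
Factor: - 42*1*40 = -2^4*3^1*5^1 * 7^1 = - 1680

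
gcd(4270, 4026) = 122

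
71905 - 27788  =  44117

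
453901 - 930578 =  - 476677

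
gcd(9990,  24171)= 3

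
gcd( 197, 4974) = 1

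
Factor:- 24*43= -1032 = - 2^3*3^1*43^1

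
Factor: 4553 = 29^1*157^1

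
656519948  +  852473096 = 1508993044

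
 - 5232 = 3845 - 9077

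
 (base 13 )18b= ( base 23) C8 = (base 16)11c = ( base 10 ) 284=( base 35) 84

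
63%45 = 18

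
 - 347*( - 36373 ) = 12621431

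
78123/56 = 1395 + 3/56 = 1395.05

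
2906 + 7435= 10341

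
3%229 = 3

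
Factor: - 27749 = -27749^1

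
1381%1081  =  300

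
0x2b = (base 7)61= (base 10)43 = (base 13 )34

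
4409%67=54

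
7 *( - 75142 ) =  -525994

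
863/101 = 863/101 = 8.54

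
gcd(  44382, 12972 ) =6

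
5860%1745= 625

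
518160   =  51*10160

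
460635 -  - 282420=743055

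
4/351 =4/351 = 0.01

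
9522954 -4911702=4611252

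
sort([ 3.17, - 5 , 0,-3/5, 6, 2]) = [ - 5, - 3/5,0,2,3.17,  6 ] 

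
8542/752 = 11 + 135/376 = 11.36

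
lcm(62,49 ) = 3038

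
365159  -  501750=- 136591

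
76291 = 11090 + 65201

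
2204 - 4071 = -1867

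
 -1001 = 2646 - 3647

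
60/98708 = 15/24677= 0.00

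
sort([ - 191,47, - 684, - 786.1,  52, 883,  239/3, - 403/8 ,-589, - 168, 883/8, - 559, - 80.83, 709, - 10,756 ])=[  -  786.1 , - 684, -589, -559, - 191, - 168, -80.83, - 403/8 , - 10, 47,52,239/3,  883/8 , 709, 756 , 883 ] 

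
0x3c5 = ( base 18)2hb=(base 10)965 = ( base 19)2cf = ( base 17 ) 35d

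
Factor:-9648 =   -  2^4 * 3^2*67^1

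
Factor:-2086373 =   -  97^1*137^1*157^1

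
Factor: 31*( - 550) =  - 17050 = - 2^1*5^2*11^1 * 31^1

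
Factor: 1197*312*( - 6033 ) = -2253108312 = - 2^3* 3^4 * 7^1*13^1*19^1*2011^1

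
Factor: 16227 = 3^3*601^1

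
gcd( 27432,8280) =72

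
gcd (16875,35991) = 27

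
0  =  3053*0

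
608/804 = 152/201 = 0.76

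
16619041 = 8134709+8484332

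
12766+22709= 35475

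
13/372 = 13/372 = 0.03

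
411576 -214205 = 197371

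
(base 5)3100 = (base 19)121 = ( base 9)484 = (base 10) 400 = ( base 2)110010000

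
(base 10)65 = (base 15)45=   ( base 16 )41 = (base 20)35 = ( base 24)2h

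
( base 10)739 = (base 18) 251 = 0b1011100011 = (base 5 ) 10424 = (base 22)1BD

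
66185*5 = 330925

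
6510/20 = 651/2 = 325.50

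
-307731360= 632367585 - 940098945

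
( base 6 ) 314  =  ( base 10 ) 118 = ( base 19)64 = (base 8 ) 166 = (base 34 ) 3g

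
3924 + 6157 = 10081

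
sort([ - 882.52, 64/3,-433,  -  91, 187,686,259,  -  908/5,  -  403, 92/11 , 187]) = [ - 882.52,-433,-403, - 908/5, - 91,92/11,64/3, 187,187,  259,686]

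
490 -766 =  - 276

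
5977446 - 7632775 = - 1655329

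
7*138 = 966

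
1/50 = 1/50 = 0.02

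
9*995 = 8955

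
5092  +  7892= 12984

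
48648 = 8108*6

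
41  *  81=3321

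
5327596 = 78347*68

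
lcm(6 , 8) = 24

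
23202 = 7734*3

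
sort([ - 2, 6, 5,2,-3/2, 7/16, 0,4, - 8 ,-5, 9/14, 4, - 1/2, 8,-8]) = [-8, -8,-5,-2,-3/2, - 1/2,0, 7/16,  9/14, 2, 4, 4, 5,6 , 8 ] 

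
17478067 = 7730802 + 9747265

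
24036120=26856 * 895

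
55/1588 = 55/1588= 0.03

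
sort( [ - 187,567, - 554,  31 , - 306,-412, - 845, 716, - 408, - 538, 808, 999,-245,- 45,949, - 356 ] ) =[ - 845, - 554,  -  538, - 412, - 408,  -  356, - 306, - 245, - 187, - 45,31,567, 716,808,949,999]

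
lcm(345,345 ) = 345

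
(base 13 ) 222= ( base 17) 149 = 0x16e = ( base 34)aq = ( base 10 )366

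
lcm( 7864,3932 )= 7864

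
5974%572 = 254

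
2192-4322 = -2130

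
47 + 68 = 115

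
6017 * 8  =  48136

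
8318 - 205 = 8113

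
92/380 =23/95 = 0.24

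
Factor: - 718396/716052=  - 179599/179013 = - 3^( - 1) * 7^1*  25657^1*59671^( - 1) 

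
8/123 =8/123 = 0.07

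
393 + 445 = 838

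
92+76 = 168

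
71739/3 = 23913 = 23913.00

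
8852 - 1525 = 7327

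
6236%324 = 80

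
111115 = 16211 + 94904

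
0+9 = 9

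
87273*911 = 79505703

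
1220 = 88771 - 87551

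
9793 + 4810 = 14603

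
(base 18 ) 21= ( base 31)16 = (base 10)37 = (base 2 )100101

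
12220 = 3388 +8832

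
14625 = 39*375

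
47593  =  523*91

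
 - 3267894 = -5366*609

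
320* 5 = 1600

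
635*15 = 9525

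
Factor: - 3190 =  - 2^1*5^1*11^1 *29^1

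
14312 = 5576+8736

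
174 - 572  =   - 398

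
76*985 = 74860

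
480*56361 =27053280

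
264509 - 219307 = 45202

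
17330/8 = 8665/4 = 2166.25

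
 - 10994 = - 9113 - 1881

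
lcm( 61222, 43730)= 306110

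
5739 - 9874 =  - 4135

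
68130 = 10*6813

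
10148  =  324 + 9824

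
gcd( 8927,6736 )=1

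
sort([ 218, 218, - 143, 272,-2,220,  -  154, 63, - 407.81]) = [-407.81,-154, - 143, - 2,63,  218,218,220,  272 ] 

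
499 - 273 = 226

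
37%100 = 37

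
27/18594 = 3/2066 = 0.00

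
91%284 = 91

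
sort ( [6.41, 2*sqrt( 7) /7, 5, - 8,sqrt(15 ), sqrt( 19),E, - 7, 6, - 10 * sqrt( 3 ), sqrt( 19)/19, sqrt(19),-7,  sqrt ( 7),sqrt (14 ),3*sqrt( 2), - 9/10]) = [ - 10*sqrt ( 3),-8, - 7, - 7,-9/10, sqrt(19 ) /19, 2 * sqrt(7)/7, sqrt( 7), E,  sqrt( 14 ),sqrt(15),3*sqrt(2),  sqrt( 19),sqrt( 19), 5,6 , 6.41]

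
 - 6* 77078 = - 462468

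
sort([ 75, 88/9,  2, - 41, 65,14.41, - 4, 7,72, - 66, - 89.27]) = [ - 89.27,  -  66, - 41, - 4,2, 7, 88/9, 14.41,65,72,75 ] 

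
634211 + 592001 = 1226212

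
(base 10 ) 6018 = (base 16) 1782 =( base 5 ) 143033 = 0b1011110000010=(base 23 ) B8F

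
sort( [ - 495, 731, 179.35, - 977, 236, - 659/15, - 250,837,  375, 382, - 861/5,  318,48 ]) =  [ - 977, - 495,-250,-861/5,-659/15, 48,  179.35,236, 318,375, 382,  731, 837] 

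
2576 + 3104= 5680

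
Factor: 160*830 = 2^6*5^2*83^1 = 132800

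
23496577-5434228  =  18062349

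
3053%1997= 1056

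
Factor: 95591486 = 2^1 *131^1*364853^1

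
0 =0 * 56316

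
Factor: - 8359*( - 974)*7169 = 2^1  *13^1 * 67^1*107^1 * 487^1*643^1 =58367603554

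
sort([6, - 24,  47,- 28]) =[ - 28, - 24,6,  47]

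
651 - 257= 394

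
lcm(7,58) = 406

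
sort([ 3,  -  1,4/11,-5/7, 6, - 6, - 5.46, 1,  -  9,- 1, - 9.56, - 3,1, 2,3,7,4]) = [  -  9.56 , - 9,- 6,  -  5.46, - 3 ,  -  1,  -  1, - 5/7,4/11,1,1, 2, 3,3,4,6,7 ]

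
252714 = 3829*66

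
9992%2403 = 380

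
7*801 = 5607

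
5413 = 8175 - 2762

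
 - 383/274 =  - 2 + 165/274= - 1.40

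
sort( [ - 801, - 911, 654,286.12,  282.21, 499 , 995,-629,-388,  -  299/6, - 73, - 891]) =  [ - 911, - 891, - 801,  -  629, - 388, - 73, - 299/6, 282.21  ,  286.12,  499 , 654,  995 ]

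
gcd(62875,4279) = 1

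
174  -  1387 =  - 1213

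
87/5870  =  87/5870 = 0.01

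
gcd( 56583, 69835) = 1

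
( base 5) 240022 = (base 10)8762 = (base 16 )223a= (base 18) 190E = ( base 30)9M2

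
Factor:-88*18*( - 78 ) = 123552=2^5* 3^3 * 11^1* 13^1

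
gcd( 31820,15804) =4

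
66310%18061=12127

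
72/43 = 72/43=1.67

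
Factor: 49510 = 2^1*5^1*4951^1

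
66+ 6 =72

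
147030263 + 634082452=781112715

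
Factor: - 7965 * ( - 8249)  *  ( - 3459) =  - 227267662815=- 3^4*5^1 * 59^1*73^1*113^1*1153^1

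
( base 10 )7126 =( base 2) 1101111010110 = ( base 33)6HV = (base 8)15726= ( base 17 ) 17b3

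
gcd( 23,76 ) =1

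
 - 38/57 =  -1+1/3 = -0.67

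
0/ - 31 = 0/1 = -0.00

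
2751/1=2751 = 2751.00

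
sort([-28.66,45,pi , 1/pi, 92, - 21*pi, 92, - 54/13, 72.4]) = [-21* pi,  -  28.66,  -  54/13, 1/pi,pi,  45 , 72.4, 92,92]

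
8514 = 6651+1863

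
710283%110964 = 44499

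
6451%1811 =1018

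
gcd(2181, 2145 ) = 3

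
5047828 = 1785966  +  3261862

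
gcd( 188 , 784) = 4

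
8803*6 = 52818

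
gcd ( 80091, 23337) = 9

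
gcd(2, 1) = 1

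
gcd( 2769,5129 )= 1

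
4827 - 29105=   -  24278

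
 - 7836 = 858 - 8694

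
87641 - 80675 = 6966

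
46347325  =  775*59803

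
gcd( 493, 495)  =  1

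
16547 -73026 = -56479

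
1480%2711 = 1480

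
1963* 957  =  1878591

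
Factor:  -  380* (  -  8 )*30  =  91200 = 2^6 * 3^1 * 5^2*19^1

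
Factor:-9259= -47^1*197^1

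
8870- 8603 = 267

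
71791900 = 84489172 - 12697272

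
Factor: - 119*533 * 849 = -53849523 = - 3^1*7^1 * 13^1*17^1 * 41^1 * 283^1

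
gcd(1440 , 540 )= 180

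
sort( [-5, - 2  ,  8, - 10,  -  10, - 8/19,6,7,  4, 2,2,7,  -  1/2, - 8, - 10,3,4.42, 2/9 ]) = [ - 10,-10, - 10, - 8, - 5,-2,-1/2, - 8/19, 2/9, 2, 2,  3,  4,4.42  ,  6, 7, 7, 8]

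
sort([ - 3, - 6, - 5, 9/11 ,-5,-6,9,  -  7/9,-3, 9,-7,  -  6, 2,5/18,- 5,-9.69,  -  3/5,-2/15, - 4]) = [  -  9.69,-7, - 6,  -  6,-6, - 5,  -  5, -5, - 4, - 3, - 3,  -  7/9,  -  3/5, - 2/15,  5/18,  9/11, 2,9, 9]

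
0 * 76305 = 0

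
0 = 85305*0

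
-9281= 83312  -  92593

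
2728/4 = 682=682.00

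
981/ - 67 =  - 15+24/67 = -14.64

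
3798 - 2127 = 1671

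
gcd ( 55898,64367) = 1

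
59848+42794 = 102642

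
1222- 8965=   -  7743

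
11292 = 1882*6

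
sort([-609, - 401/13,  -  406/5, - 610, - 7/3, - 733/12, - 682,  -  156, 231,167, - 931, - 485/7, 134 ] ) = [ - 931, - 682, -610, - 609,- 156, - 406/5,-485/7, - 733/12, - 401/13  , - 7/3 , 134,167,231] 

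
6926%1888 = 1262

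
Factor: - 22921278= - 2^1*3^1 * 37^1*223^1*463^1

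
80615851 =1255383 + 79360468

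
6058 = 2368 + 3690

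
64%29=6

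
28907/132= 218+131/132= 218.99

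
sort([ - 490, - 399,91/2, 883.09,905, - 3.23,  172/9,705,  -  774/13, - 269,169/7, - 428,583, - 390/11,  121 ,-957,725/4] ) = [-957, - 490, - 428, - 399, - 269, - 774/13,  -  390/11, - 3.23,172/9,  169/7,91/2 , 121, 725/4, 583,705,883.09 , 905]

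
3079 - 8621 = -5542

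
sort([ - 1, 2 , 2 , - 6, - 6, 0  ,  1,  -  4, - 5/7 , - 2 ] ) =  [ - 6, - 6, - 4, - 2, - 1, - 5/7, 0, 1, 2 , 2 ] 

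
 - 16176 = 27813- 43989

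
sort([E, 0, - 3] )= [  -  3,0,E]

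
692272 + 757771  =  1450043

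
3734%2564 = 1170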